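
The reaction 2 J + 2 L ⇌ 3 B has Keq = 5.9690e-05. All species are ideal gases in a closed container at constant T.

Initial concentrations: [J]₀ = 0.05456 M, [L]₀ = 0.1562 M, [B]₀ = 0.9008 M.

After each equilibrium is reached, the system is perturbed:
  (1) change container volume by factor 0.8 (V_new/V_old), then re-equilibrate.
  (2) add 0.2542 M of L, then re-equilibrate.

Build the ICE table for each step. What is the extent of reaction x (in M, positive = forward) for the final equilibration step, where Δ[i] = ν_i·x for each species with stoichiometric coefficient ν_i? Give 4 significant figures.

Q₀ = 1.0064e+04 vs Keq = 5.9690e-05 ⇒ Q>K, reverse
Step 1:
                  J         L         B
  Initial   0.05456    0.1562    0.9008
  Change     0.5847    0.5847   -0.8771
  Equil      0.6393    0.7409   0.02375
  solve Keq expr → x = -0.2924; check Q = 5.9690e-05
Then change container volume by factor 0.8 (V_new/V_old).
Step 2:
                  J         L         B
  Initial    0.7991    0.9261   0.02968
  Change  -0.001479 -0.001479  0.002219
  Equil      0.7976    0.9246    0.0319
  solve Keq expr → x = 7.3952e-04; check Q = 5.9690e-05
Then add 0.2542 M of L.
Step 3:
                  J         L         B
  Initial    0.7976     1.179    0.0319
  Change  -0.003612 -0.003612  0.005417
  Equil       0.794     1.175   0.03732
  solve Keq expr → x = 0.001806; check Q = 5.9690e-05

x = 0.001806 M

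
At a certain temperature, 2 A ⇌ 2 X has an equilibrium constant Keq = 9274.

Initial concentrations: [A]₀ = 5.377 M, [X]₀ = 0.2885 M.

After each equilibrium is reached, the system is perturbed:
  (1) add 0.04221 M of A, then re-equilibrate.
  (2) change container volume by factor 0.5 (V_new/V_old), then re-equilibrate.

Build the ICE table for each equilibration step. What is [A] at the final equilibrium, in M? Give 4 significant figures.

[A]_eq = 0.1173 M

Q₀ = 0.002879 vs Keq = 9274 ⇒ Q<K, forward
Step 1:
                  A         X
  I           5.377    0.2885
  C          -5.319     5.319
  E         0.05823     5.607
  solve Keq expr → x = 2.659; check Q = 9274
Then add 0.04221 M of A.
Step 2:
                  A         X
  I          0.1004     5.607
  C        -0.04178   0.04178
  E         0.05866     5.649
  solve Keq expr → x = 0.02089; check Q = 9274
Then change container volume by factor 0.5 (V_new/V_old).
Step 3:
                  A         X
  I          0.1173      11.3
  C               0         0
  E          0.1173      11.3
  solve Keq expr → x = 0; check Q = 9274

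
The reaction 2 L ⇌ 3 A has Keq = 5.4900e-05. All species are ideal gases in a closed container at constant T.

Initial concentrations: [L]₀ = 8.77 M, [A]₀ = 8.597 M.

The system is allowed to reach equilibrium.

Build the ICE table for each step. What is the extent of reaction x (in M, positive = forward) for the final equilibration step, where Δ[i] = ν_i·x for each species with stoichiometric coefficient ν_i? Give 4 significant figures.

x = -2.791 M

Q₀ = 8.261 vs Keq = 5.4900e-05 ⇒ Q>K, reverse
Step 1:
                  L         A
  Initial      8.77     8.597
  Change      5.582    -8.373
  Equil       14.35    0.2245
  solve Keq expr → x = -2.791; check Q = 5.4900e-05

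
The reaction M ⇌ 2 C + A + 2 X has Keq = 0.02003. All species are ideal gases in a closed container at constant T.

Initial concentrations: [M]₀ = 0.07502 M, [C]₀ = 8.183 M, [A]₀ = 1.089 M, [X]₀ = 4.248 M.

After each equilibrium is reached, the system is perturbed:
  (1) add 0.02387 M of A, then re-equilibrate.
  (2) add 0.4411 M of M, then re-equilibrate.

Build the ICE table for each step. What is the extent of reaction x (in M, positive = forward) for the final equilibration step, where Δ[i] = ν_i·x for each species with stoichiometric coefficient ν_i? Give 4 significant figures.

x = 6.0806e-05 M

Q₀ = 1.7541e+04 vs Keq = 0.02003 ⇒ Q>K, reverse
Step 1:
                   M          C          A          X
  I          0.07502      8.183      1.089      4.248
  C            1.089     -2.178     -1.089     -2.178
  E            1.164      6.005 1.5082e-04       2.07
  solve Keq expr → x = -1.089; check Q = 0.02003
Then add 0.02387 M of A.
Step 2:
                   M          C          A          X
  I            1.164      6.005    0.02402       2.07
  C          0.02386   -0.04771   -0.02386   -0.04771
  E            1.188      5.958 1.6385e-04      2.023
  solve Keq expr → x = -0.02386; check Q = 0.02003
Then add 0.4411 M of M.
Step 3:
                   M          C          A          X
  I            1.629      5.958 1.6385e-04      2.023
  C       -6.0806e-05 1.2161e-04 6.0806e-05 1.2161e-04
  E            1.629      5.958 2.2465e-04      2.023
  solve Keq expr → x = 6.0806e-05; check Q = 0.02003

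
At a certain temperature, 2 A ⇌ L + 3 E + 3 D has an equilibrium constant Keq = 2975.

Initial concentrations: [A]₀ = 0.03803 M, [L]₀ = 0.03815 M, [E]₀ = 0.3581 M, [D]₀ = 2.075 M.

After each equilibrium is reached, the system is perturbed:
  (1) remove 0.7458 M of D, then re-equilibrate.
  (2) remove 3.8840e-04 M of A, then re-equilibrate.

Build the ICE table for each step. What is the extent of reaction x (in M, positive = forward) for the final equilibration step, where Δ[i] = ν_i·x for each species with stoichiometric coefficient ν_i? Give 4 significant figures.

x = -1.9010e-04 M

Q₀ = 10.82 vs Keq = 2975 ⇒ Q<K, forward
Step 1:
                    A           L           E           D
  I           0.03803     0.03815      0.3581       2.075
  C          -0.03452     0.01726     0.05178     0.05178
  E          0.003512     0.05541      0.4099       2.127
  solve Keq expr → x = 0.01726; check Q = 2975
Then remove 0.7458 M of D.
Step 2:
                    A           L           E           D
  I          0.003512     0.05541      0.4099       1.381
  C         -0.001639  8.1969e-04    0.002459    0.002459
  E          0.001873     0.05623      0.4123       1.383
  solve Keq expr → x = 8.1969e-04; check Q = 2975
Then remove 3.8840e-04 M of A.
Step 3:
                    A           L           E           D
  I          0.001485     0.05623      0.4123       1.383
  C        3.8020e-04 -1.9010e-04 -5.7030e-04 -5.7030e-04
  E          0.001865     0.05604      0.4118       1.383
  solve Keq expr → x = -1.9010e-04; check Q = 2975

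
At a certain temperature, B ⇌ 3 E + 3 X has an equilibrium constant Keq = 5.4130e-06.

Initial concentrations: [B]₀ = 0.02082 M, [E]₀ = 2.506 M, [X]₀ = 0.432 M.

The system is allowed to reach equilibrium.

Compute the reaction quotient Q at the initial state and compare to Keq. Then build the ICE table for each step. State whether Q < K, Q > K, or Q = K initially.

Q₀ = 60.94; Q > K (proceeds reverse)

Q₀ = 60.94 vs Keq = 5.4130e-06 ⇒ Q>K, reverse
Step 1:
                  B         E         X
  I         0.02082     2.506     0.432
  C          0.1425   -0.4274   -0.4274
  E          0.1633     2.079  0.004617
  solve Keq expr → x = -0.1425; check Q = 5.4130e-06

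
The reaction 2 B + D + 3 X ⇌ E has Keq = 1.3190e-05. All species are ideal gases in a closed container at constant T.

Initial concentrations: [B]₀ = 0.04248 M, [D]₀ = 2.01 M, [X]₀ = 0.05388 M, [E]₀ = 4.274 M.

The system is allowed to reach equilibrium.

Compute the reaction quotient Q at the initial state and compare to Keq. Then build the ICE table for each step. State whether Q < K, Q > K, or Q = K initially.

Q₀ = 7.5333e+06; Q > K (proceeds reverse)

Q₀ = 7.5333e+06 vs Keq = 1.3190e-05 ⇒ Q>K, reverse
Step 1:
                   B          D          X          E
  init       0.04248       2.01    0.05388      4.274
  Δ            5.742      2.871      8.613     -2.871
  eq           5.785      4.881      8.667      1.403
  solve Keq expr → x = -2.871; check Q = 1.3190e-05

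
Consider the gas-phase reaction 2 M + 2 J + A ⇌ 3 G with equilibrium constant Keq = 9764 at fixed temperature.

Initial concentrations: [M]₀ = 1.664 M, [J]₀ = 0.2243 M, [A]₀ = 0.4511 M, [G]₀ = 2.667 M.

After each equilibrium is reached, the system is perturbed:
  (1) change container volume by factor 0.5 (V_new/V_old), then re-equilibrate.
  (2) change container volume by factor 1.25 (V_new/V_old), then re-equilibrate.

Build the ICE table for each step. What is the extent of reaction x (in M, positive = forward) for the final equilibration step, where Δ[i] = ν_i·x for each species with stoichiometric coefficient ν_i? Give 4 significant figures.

x = -0.005467 M

Q₀ = 301.9 vs Keq = 9764 ⇒ Q<K, forward
Step 1:
                  M         J         A         G
  I           1.664    0.2243    0.4511     2.667
  C         -0.1686   -0.1686  -0.08428    0.2528
  E           1.495   0.05575    0.3668      2.92
  solve Keq expr → x = 0.08428; check Q = 9764
Then change container volume by factor 0.5 (V_new/V_old).
Step 2:
                  M         J         A         G
  I           2.991    0.1115    0.7336      5.84
  C        -0.05253  -0.05253  -0.02627    0.0788
  E           2.938   0.05896    0.7074     5.918
  solve Keq expr → x = 0.02627; check Q = 9764
Then change container volume by factor 1.25 (V_new/V_old).
Step 3:
                  M         J         A         G
  I           2.351   0.04717    0.5659     4.735
  C         0.01093   0.01093  0.005467   -0.0164
  E           2.362    0.0581    0.5714     4.718
  solve Keq expr → x = -0.005467; check Q = 9764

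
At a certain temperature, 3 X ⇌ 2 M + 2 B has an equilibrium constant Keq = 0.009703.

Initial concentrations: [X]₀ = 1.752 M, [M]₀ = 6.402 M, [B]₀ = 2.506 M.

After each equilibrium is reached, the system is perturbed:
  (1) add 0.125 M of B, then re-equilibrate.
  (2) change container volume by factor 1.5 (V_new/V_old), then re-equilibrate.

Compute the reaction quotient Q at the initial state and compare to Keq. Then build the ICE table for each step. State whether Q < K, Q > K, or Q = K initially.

Q₀ = 47.86; Q > K (proceeds reverse)

Q₀ = 47.86 vs Keq = 0.009703 ⇒ Q>K, reverse
Step 1:
                  X         M         B
  I           1.752     6.402     2.506
  C            3.35    -2.234    -2.234
  E           5.102     4.168    0.2724
  solve Keq expr → x = -1.117; check Q = 0.009703
Then add 0.125 M of B.
Step 2:
                  X         M         B
  I           5.102     4.168    0.3974
  C          0.1574   -0.1049   -0.1049
  E            5.26     4.063    0.2924
  solve Keq expr → x = -0.05247; check Q = 0.009703
Then change container volume by factor 1.5 (V_new/V_old).
Step 3:
                  X         M         B
  I           3.507     2.709     0.195
  C         -0.0531    0.0354    0.0354
  E           3.453     2.744    0.2304
  solve Keq expr → x = 0.0177; check Q = 0.009703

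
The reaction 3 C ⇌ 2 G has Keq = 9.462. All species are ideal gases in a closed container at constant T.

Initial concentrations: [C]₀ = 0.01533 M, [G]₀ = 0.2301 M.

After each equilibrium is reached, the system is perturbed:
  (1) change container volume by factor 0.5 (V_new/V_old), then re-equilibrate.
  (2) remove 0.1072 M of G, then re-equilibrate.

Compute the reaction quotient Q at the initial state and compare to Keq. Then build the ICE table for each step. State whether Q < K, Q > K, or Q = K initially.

Q₀ = 1.4696e+04 vs Keq = 9.462 ⇒ Q>K, reverse
Step 1:
                  C         G
  Initial   0.01533    0.2301
  Change     0.1187  -0.07914
  Equil       0.134     0.151
  solve Keq expr → x = -0.03957; check Q = 9.462
Then change container volume by factor 0.5 (V_new/V_old).
Step 2:
                  C         G
  Initial    0.2681    0.3019
  Change   -0.04227   0.02818
  Equil      0.2258    0.3301
  solve Keq expr → x = 0.01409; check Q = 9.462
Then remove 0.1072 M of G.
Step 3:
                  C         G
  Initial    0.2258    0.2229
  Change   -0.03881   0.02587
  Equil       0.187    0.2488
  solve Keq expr → x = 0.01294; check Q = 9.462

Q₀ = 1.4696e+04; Q > K (proceeds reverse)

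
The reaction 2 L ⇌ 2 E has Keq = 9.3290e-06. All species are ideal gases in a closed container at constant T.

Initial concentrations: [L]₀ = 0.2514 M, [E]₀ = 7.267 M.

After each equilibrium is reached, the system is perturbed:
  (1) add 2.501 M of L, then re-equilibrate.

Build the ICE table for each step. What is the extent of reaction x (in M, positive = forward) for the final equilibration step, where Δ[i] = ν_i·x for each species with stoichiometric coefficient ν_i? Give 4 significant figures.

Q₀ = 835.6 vs Keq = 9.3290e-06 ⇒ Q>K, reverse
Step 1:
                   L          E
  Initial     0.2514      7.267
  Change       7.244     -7.244
  Equil        7.496    0.02289
  solve Keq expr → x = -3.622; check Q = 9.3290e-06
Then add 2.501 M of L.
Step 2:
                   L          E
  Initial      9.997    0.02289
  Change   -0.007616   0.007616
  Equil        9.989    0.03051
  solve Keq expr → x = 0.003808; check Q = 9.3290e-06

x = 0.003808 M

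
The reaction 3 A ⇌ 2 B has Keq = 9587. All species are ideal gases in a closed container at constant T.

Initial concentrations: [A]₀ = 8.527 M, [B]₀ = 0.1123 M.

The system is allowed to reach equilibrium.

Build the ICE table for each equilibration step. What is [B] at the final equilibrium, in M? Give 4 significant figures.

[B]_eq = 5.697 M

Q₀ = 2.0341e-05 vs Keq = 9587 ⇒ Q<K, forward
Step 1:
                  A         B
  Initial     8.527    0.1123
  Change     -8.377     5.585
  Equil      0.1502     5.697
  solve Keq expr → x = 2.792; check Q = 9587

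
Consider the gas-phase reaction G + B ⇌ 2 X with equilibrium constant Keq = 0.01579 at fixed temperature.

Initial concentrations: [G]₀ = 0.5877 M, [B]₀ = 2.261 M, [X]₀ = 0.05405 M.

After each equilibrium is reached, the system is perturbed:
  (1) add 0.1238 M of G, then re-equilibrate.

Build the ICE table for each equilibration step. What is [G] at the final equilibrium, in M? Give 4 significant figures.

[G]_eq = 0.6625 M

Q₀ = 0.002199 vs Keq = 0.01579 ⇒ Q<K, forward
Step 1:
                    G           B           X
  init         0.5877       2.261     0.05405
  Δ           -0.0421     -0.0421     0.08421
  eq           0.5456       2.219      0.1383
  solve Keq expr → x = 0.0421; check Q = 0.01579
Then add 0.1238 M of G.
Step 2:
                    G           B           X
  init         0.6694       2.219      0.1383
  Δ         -0.006926   -0.006926     0.01385
  eq           0.6625       2.212      0.1521
  solve Keq expr → x = 0.006926; check Q = 0.01579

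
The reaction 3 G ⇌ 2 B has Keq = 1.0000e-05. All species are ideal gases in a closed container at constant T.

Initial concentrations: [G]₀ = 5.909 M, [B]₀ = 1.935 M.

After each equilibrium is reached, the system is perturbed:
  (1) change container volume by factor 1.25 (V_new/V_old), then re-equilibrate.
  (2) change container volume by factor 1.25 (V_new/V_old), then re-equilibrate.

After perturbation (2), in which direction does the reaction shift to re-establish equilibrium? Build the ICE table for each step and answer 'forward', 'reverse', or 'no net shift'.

Q₀ = 0.01815 vs Keq = 1.0000e-05 ⇒ Q>K, reverse
Step 1:
                  G         B
  Initial     5.909     1.935
  Change      2.781    -1.854
  Equil        8.69   0.08101
  solve Keq expr → x = -0.927; check Q = 1.0000e-05
Then change container volume by factor 1.25 (V_new/V_old).
Step 2:
                  G         B
  Initial     6.952   0.06481
  Change    0.01007 -0.006716
  Equil       6.962   0.05809
  solve Keq expr → x = -0.003358; check Q = 1.0000e-05
Then change container volume by factor 1.25 (V_new/V_old).
Step 3:
                  G         B
  Initial      5.57   0.04647
  Change   0.007238 -0.004825
  Equil       5.577   0.04165
  solve Keq expr → x = -0.002413; check Q = 1.0000e-05

Direction: reverse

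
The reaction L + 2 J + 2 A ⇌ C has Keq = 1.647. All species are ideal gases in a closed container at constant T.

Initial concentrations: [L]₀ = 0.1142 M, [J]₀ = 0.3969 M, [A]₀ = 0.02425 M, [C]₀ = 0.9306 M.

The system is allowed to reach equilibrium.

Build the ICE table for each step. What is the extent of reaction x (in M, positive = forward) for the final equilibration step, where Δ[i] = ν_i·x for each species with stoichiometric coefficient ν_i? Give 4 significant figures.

x = -0.3644 M

Q₀ = 8.7965e+04 vs Keq = 1.647 ⇒ Q>K, reverse
Step 1:
                   L          J          A          C
  I           0.1142     0.3969    0.02425     0.9306
  C           0.3644     0.7287     0.7287    -0.3644
  E           0.4786      1.126      0.753     0.5662
  solve Keq expr → x = -0.3644; check Q = 1.647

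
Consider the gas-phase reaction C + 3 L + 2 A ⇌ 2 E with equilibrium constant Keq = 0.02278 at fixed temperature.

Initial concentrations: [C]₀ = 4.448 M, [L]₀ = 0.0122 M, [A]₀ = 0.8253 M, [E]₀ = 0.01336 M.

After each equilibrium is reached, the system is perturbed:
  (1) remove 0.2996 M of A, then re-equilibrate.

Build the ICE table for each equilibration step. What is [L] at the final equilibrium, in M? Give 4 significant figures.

[L]_eq = 0.03085 M

Q₀ = 32.44 vs Keq = 0.02278 ⇒ Q>K, reverse
Step 1:
                   C          L          A          E
  init         4.448     0.0122     0.8253    0.01336
  Δ         0.005982    0.01795    0.01196   -0.01196
  eq           4.454    0.03015     0.8373   0.001396
  solve Keq expr → x = -0.005982; check Q = 0.02278
Then remove 0.2996 M of A.
Step 2:
                   C          L          A          E
  init         4.454    0.03015     0.5377   0.001396
  Δ       2.3362e-04 7.0085e-04 4.6723e-04 -4.6723e-04
  eq           4.454    0.03085     0.5381 9.2869e-04
  solve Keq expr → x = -2.3362e-04; check Q = 0.02278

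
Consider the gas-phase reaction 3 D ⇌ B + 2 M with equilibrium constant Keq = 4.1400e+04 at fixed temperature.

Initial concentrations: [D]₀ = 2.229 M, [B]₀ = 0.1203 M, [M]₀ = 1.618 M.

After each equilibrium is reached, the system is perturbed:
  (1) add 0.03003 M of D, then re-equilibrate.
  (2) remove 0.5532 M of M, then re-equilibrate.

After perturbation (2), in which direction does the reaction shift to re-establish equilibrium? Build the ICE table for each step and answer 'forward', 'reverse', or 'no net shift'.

Q₀ = 0.02844 vs Keq = 4.1400e+04 ⇒ Q<K, forward
Step 1:
                  D         B         M
  I           2.229    0.1203     1.618
  C          -2.171    0.7238     1.448
  E         0.05765    0.8441     3.066
  solve Keq expr → x = 0.7238; check Q = 4.1400e+04
Then add 0.03003 M of D.
Step 2:
                  D         B         M
  I         0.08768    0.8441     3.066
  C        -0.02956  0.009853   0.01971
  E         0.05812    0.8539     3.085
  solve Keq expr → x = 0.009853; check Q = 4.1400e+04
Then remove 0.5532 M of M.
Step 3:
                  D         B         M
  I         0.05812    0.8539     2.532
  C       -0.007064  0.002355  0.004709
  E         0.05106    0.8563     2.537
  solve Keq expr → x = 0.002355; check Q = 4.1400e+04

Direction: forward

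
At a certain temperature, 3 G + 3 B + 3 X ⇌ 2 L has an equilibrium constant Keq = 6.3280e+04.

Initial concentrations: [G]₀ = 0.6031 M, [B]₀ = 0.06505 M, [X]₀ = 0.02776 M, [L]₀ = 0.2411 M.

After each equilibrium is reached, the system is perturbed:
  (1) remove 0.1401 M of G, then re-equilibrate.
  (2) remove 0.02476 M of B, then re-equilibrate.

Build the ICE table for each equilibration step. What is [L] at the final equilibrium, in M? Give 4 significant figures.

[L]_eq = 0.1829 M

Q₀ = 4.5001e+07 vs Keq = 6.3280e+04 ⇒ Q>K, reverse
Step 1:
                    G           B           X           L
  init         0.6031     0.06505     0.02776      0.2411
  Δ           0.06752     0.06752     0.06752    -0.04501
  eq           0.6706      0.1326     0.09528      0.1961
  solve Keq expr → x = -0.02251; check Q = 6.3280e+04
Then remove 0.1401 M of G.
Step 2:
                    G           B           X           L
  init         0.5305      0.1326     0.09528      0.1961
  Δ           0.01097     0.01097     0.01097   -0.007315
  eq           0.5415      0.1435      0.1062      0.1888
  solve Keq expr → x = -0.003658; check Q = 6.3280e+04
Then remove 0.02476 M of B.
Step 3:
                    G           B           X           L
  init         0.5415      0.1188      0.1062      0.1888
  Δ          0.008854    0.008854    0.008854   -0.005903
  eq           0.5503      0.1276      0.1151      0.1829
  solve Keq expr → x = -0.002951; check Q = 6.3280e+04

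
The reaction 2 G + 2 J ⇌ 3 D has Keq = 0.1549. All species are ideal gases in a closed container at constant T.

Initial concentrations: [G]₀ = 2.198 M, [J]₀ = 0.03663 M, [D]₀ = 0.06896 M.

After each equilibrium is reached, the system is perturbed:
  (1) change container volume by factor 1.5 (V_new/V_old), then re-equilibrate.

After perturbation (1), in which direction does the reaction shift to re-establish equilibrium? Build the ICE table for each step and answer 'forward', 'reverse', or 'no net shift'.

Q₀ = 0.05059 vs Keq = 0.1549 ⇒ Q<K, forward
Step 1:
                  G         J         D
  I           2.198   0.03663   0.06896
  C       -0.009082 -0.009082   0.01362
  E           2.189   0.02755   0.08258
  solve Keq expr → x = 0.004541; check Q = 0.1549
Then change container volume by factor 1.5 (V_new/V_old).
Step 2:
                  G         J         D
  I           1.459   0.01837   0.05506
  C         0.00215   0.00215 -0.003225
  E           1.461   0.02052   0.05183
  solve Keq expr → x = -0.001075; check Q = 0.1549

Direction: reverse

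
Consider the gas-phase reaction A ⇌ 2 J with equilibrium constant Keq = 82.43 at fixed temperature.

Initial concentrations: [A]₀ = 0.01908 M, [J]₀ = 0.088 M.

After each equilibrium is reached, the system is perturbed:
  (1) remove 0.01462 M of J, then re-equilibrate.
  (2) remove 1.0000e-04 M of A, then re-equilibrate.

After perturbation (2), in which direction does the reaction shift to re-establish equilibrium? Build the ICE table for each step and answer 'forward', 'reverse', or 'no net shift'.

Q₀ = 0.4059 vs Keq = 82.43 ⇒ Q<K, forward
Step 1:
                  A         J
  I         0.01908     0.088
  C        -0.01889   0.03778
  E       1.9192e-04    0.1258
  solve Keq expr → x = 0.01889; check Q = 82.43
Then remove 0.01462 M of J.
Step 2:
                  A         J
  I       1.9192e-04    0.1112
  C       -4.1797e-05 8.3595e-05
  E       1.5012e-04    0.1112
  solve Keq expr → x = 4.1797e-05; check Q = 82.43
Then remove 1.0000e-04 M of A.
Step 3:
                  A         J
  I       5.0119e-05    0.1112
  C       9.9464e-05 -1.9893e-04
  E       1.4958e-04     0.111
  solve Keq expr → x = -9.9464e-05; check Q = 82.43

Direction: reverse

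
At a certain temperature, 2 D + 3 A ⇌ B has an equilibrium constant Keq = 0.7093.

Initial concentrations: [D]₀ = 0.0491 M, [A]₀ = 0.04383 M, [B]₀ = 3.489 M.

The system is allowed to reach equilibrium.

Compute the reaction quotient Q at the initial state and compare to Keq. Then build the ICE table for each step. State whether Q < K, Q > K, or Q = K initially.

Q₀ = 1.7188e+07; Q > K (proceeds reverse)

Q₀ = 1.7188e+07 vs Keq = 0.7093 ⇒ Q>K, reverse
Step 1:
                   D          A          B
  Initial     0.0491    0.04383      3.489
  Change       1.008      1.512     -0.504
  Equil        1.057      1.556      2.985
  solve Keq expr → x = -0.504; check Q = 0.7093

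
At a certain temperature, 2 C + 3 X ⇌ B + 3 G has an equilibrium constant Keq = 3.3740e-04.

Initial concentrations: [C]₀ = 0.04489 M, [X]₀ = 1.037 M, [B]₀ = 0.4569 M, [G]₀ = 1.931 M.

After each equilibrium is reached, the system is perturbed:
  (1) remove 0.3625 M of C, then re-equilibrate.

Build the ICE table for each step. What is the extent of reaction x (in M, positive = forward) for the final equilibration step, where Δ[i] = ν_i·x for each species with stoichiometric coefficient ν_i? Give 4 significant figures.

x = -0.0089 M

Q₀ = 1464 vs Keq = 3.3740e-04 ⇒ Q>K, reverse
Step 1:
                    C           X           B           G
  Initial     0.04489       1.037      0.4569       1.931
  Change       0.8805       1.321     -0.4402      -1.321
  Equil        0.9254       2.358     0.01666      0.6103
  solve Keq expr → x = -0.4402; check Q = 3.3740e-04
Then remove 0.3625 M of C.
Step 2:
                    C           X           B           G
  Initial      0.5629       2.358     0.01666      0.6103
  Change       0.0178      0.0267     -0.0089     -0.0267
  Equil        0.5807       2.384     0.00776      0.5836
  solve Keq expr → x = -0.0089; check Q = 3.3740e-04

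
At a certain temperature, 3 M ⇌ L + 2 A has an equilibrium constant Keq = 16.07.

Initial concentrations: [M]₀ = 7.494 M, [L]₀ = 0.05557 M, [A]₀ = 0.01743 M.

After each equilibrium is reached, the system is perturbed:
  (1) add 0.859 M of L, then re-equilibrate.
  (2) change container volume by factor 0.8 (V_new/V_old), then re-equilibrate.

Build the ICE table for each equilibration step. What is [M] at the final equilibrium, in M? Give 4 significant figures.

Q₀ = 4.0114e-08 vs Keq = 16.07 ⇒ Q<K, forward
Step 1:
                    M           L           A
  init          7.494     0.05557     0.01743
  Δ            -6.182       2.061       4.122
  eq            1.312       2.116       4.139
  solve Keq expr → x = 2.061; check Q = 16.07
Then add 0.859 M of L.
Step 2:
                    M           L           A
  init          1.312       2.975       4.139
  Δ            0.1301    -0.04335    -0.08671
  eq            1.442       2.932       4.052
  solve Keq expr → x = -0.04335; check Q = 16.07
Then change container volume by factor 0.8 (V_new/V_old).
Step 3:
                    M           L           A
  init          1.802       3.665       5.065
  Δ                 0           0           0
  eq            1.802       3.665       5.065
  solve Keq expr → x = 0; check Q = 16.07

[M]_eq = 1.802 M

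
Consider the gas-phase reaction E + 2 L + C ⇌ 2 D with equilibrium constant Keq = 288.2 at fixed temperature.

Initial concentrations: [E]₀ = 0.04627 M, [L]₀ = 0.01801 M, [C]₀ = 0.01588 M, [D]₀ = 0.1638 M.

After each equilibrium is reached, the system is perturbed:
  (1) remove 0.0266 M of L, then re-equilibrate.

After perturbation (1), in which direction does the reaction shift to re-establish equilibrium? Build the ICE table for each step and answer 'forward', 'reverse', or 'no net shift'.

Direction: reverse

Q₀ = 1.1258e+05 vs Keq = 288.2 ⇒ Q>K, reverse
Step 1:
                   E          L          C          D
  init       0.04627    0.01801    0.01588     0.1638
  Δ           0.0346     0.0692     0.0346    -0.0692
  eq         0.08087    0.08721    0.05048     0.0946
  solve Keq expr → x = -0.0346; check Q = 288.2
Then remove 0.0266 M of L.
Step 2:
                   E          L          C          D
  init       0.08087    0.06061    0.05048     0.0946
  Δ         0.005333    0.01067   0.005333   -0.01067
  eq          0.0862    0.07128    0.05581    0.08393
  solve Keq expr → x = -0.005333; check Q = 288.2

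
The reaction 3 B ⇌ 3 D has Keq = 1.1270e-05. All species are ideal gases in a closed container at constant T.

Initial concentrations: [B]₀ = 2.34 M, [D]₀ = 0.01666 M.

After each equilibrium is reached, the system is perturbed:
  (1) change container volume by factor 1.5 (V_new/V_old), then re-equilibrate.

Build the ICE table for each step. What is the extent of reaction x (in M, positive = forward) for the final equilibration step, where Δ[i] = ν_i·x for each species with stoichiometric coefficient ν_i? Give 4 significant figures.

Q₀ = 3.6089e-07 vs Keq = 1.1270e-05 ⇒ Q<K, forward
Step 1:
                   B          D
  I             2.34    0.01666
  C         -0.03502    0.03502
  E            2.305    0.05168
  solve Keq expr → x = 0.01167; check Q = 1.1270e-05
Then change container volume by factor 1.5 (V_new/V_old).
Step 2:
                   B          D
  I            1.537    0.03445
  C                0          0
  E            1.537    0.03445
  solve Keq expr → x = 0; check Q = 1.1270e-05

x = 0 M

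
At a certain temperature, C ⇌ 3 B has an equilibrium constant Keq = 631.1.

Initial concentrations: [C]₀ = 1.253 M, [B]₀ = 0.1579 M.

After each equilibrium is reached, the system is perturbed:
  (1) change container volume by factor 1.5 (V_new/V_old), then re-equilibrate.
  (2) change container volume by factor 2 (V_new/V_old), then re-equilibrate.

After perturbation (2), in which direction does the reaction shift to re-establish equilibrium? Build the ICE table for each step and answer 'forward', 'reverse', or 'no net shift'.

Q₀ = 0.003142 vs Keq = 631.1 ⇒ Q<K, forward
Step 1:
                    C           B
  Initial       1.253      0.1579
  Change       -1.174       3.522
  Equil       0.07897        3.68
  solve Keq expr → x = 1.174; check Q = 631.1
Then change container volume by factor 1.5 (V_new/V_old).
Step 2:
                    C           B
  Initial     0.05264       2.453
  Change     -0.02686     0.08059
  Equil       0.02578       2.534
  solve Keq expr → x = 0.02686; check Q = 631.1
Then change container volume by factor 2 (V_new/V_old).
Step 3:
                    C           B
  Initial     0.01289       1.267
  Change    -0.009446     0.02834
  Equil      0.003444       1.295
  solve Keq expr → x = 0.009446; check Q = 631.1

Direction: forward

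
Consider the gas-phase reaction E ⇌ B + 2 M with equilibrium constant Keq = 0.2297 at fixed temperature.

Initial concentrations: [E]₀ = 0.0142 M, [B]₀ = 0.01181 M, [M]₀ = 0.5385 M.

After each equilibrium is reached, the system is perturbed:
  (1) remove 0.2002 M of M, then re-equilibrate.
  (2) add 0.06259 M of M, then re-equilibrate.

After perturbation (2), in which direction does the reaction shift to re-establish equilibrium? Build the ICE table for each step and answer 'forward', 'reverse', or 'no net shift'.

Q₀ = 0.2412 vs Keq = 0.2297 ⇒ Q>K, reverse
Step 1:
                   E          B          M
  init        0.0142    0.01181     0.5385
  Δ       2.9929e-04 -2.9929e-04 -5.9857e-04
  eq          0.0145    0.01151     0.5379
  solve Keq expr → x = -2.9929e-04; check Q = 0.2297
Then remove 0.2002 M of M.
Step 2:
                   E          B          M
  init        0.0145    0.01151     0.3377
  Δ        -0.005497   0.005497    0.01099
  eq        0.009003    0.01701     0.3487
  solve Keq expr → x = 0.005497; check Q = 0.2297
Then add 0.06259 M of M.
Step 3:
                   E          B          M
  init      0.009003    0.01701     0.4113
  Δ          0.00191   -0.00191   -0.00382
  eq         0.01091     0.0151     0.4075
  solve Keq expr → x = -0.00191; check Q = 0.2297

Direction: reverse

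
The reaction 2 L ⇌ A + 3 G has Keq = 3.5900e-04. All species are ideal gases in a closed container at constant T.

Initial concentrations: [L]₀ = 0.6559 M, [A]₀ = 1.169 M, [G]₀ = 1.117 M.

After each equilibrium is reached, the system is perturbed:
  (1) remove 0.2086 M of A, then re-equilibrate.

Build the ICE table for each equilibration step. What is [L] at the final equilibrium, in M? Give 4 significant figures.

Q₀ = 3.787 vs Keq = 3.5900e-04 ⇒ Q>K, reverse
Step 1:
                  L         A         G
  I          0.6559     1.169     1.117
  C          0.6833   -0.3417    -1.025
  E           1.339    0.8273   0.09198
  solve Keq expr → x = -0.3417; check Q = 3.5900e-04
Then remove 0.2086 M of A.
Step 2:
                  L         A         G
  I           1.339    0.6187   0.09198
  C       -0.005929  0.002965  0.008894
  E           1.333    0.6217    0.1009
  solve Keq expr → x = 0.002965; check Q = 3.5900e-04

[L]_eq = 1.333 M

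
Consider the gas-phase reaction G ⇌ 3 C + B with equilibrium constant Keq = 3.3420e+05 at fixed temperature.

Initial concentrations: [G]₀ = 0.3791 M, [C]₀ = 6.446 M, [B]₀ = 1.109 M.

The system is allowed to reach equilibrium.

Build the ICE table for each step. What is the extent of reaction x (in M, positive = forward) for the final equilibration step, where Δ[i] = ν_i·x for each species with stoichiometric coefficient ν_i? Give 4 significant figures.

x = 0.3772 M

Q₀ = 783.5 vs Keq = 3.3420e+05 ⇒ Q<K, forward
Step 1:
                    G           C           B
  init         0.3791       6.446       1.109
  Δ           -0.3772       1.131      0.3772
  eq         0.001935       7.577       1.486
  solve Keq expr → x = 0.3772; check Q = 3.3420e+05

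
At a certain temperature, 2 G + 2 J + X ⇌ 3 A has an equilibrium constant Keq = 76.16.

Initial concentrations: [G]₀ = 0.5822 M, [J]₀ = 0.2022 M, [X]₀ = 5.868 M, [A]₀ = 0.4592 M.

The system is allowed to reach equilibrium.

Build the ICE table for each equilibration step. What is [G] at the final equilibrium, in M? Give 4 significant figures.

[G]_eq = 0.4397 M

Q₀ = 1.191 vs Keq = 76.16 ⇒ Q<K, forward
Step 1:
                  G         J         X         A
  I          0.5822    0.2022     5.868    0.4592
  C         -0.1425   -0.1425  -0.07123    0.2137
  E          0.4397   0.05974     5.797    0.6729
  solve Keq expr → x = 0.07123; check Q = 76.16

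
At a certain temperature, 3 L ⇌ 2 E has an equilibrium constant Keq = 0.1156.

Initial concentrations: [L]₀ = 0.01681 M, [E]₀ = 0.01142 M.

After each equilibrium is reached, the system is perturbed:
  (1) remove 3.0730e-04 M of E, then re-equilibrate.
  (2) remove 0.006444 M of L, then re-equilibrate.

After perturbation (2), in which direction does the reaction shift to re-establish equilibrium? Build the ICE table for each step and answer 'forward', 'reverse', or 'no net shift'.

Q₀ = 27.46 vs Keq = 0.1156 ⇒ Q>K, reverse
Step 1:
                    L           E
  I           0.01681     0.01142
  C           0.01433   -0.009552
  E           0.03114    0.001868
  solve Keq expr → x = -0.004776; check Q = 0.1156
Then remove 3.0730e-04 M of E.
Step 2:
                    L           E
  I           0.03114    0.001561
  C       -4.0628e-04  2.7086e-04
  E           0.03073    0.001832
  solve Keq expr → x = 1.3543e-04; check Q = 0.1156
Then remove 0.006444 M of L.
Step 3:
                    L           E
  I           0.02429    0.001832
  C        7.2954e-04 -4.8636e-04
  E           0.02502    0.001345
  solve Keq expr → x = -2.4318e-04; check Q = 0.1156

Direction: reverse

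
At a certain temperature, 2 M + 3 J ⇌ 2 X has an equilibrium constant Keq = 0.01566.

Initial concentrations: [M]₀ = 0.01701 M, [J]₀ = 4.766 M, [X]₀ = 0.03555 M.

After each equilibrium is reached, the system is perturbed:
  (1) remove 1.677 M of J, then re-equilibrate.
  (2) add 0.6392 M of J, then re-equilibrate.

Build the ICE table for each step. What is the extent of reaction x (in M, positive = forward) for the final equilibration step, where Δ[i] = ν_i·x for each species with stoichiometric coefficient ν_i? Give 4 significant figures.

x = 0.0018 M

Q₀ = 0.04035 vs Keq = 0.01566 ⇒ Q>K, reverse
Step 1:
                   M          J          X
  init       0.01701      4.766    0.03555
  Δ         0.005787    0.00868  -0.005787
  eq          0.0228      4.775    0.02976
  solve Keq expr → x = -0.002893; check Q = 0.01566
Then remove 1.677 M of J.
Step 2:
                   M          J          X
  init        0.0228      3.098    0.02976
  Δ          0.00837    0.01256   -0.00837
  eq         0.03117       3.11    0.02139
  solve Keq expr → x = -0.004185; check Q = 0.01566
Then add 0.6392 M of J.
Step 3:
                   M          J          X
  init       0.03117      3.749    0.02139
  Δ        -0.003599  -0.005399   0.003599
  eq         0.02757      3.744    0.02499
  solve Keq expr → x = 0.0018; check Q = 0.01566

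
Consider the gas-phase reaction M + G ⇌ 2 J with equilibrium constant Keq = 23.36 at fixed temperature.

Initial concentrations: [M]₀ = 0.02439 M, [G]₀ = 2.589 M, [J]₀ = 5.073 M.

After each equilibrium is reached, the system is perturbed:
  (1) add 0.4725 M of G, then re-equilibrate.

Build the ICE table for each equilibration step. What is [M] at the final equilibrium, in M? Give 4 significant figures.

[M]_eq = 0.2713 M

Q₀ = 407.6 vs Keq = 23.36 ⇒ Q>K, reverse
Step 1:
                    M           G           J
  I           0.02439       2.589       5.073
  C            0.2796      0.2796     -0.5593
  E             0.304       2.869       4.514
  solve Keq expr → x = -0.2796; check Q = 23.36
Then add 0.4725 M of G.
Step 2:
                    M           G           J
  I             0.304       3.341       4.514
  C          -0.03272    -0.03272     0.06543
  E            0.2713       3.308       4.579
  solve Keq expr → x = 0.03272; check Q = 23.36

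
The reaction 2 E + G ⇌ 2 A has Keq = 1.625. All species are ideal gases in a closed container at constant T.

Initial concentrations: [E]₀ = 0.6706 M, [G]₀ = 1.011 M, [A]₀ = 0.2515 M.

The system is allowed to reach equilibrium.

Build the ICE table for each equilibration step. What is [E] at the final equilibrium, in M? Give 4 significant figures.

Q₀ = 0.1391 vs Keq = 1.625 ⇒ Q<K, forward
Step 1:
                  E         G         A
  I          0.6706     1.011    0.2515
  C         -0.2514   -0.1257    0.2514
  E          0.4192    0.8853    0.5029
  solve Keq expr → x = 0.1257; check Q = 1.625

[E]_eq = 0.4192 M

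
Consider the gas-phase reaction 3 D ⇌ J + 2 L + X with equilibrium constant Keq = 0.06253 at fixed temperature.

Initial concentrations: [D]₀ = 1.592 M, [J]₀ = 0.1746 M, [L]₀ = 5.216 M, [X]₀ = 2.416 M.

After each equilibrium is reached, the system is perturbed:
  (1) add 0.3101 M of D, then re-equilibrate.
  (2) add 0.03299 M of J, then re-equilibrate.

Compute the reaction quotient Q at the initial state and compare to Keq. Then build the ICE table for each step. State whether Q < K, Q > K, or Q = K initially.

Q₀ = 2.844 vs Keq = 0.06253 ⇒ Q>K, reverse
Step 1:
                  D         J         L         X
  init        1.592    0.1746     5.216     2.416
  Δ          0.4922   -0.1641   -0.3282   -0.1641
  eq          2.084   0.01052     4.888     2.252
  solve Keq expr → x = -0.1641; check Q = 0.06253
Then add 0.3101 M of D.
Step 2:
                  D         J         L         X
  init        2.394   0.01052     4.888     2.252
  Δ        -0.01509  0.005032   0.01006  0.005032
  eq          2.379   0.01555     4.898     2.257
  solve Keq expr → x = 0.005032; check Q = 0.06253
Then add 0.03299 M of J.
Step 3:
                  D         J         L         X
  init        2.379   0.04854     4.898     2.257
  Δ         0.09133  -0.03044  -0.06089  -0.03044
  eq          2.471    0.0181     4.837     2.227
  solve Keq expr → x = -0.03044; check Q = 0.06253

Q₀ = 2.844; Q > K (proceeds reverse)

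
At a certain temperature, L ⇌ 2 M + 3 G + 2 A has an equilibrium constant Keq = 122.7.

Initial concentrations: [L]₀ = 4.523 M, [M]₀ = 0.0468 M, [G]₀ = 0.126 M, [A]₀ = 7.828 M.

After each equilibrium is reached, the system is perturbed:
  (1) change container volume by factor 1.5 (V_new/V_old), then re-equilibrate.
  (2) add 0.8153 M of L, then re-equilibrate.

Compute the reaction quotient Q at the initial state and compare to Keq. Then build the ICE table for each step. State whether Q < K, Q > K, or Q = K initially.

Q₀ = 5.9358e-05; Q < K (proceeds forward)

Q₀ = 5.9358e-05 vs Keq = 122.7 ⇒ Q<K, forward
Step 1:
                    L           M           G           A
  Initial       4.523      0.0468       0.126       7.828
  Change      -0.5302        1.06       1.591        1.06
  Equil         3.993       1.107       1.717       8.888
  solve Keq expr → x = 0.5302; check Q = 122.7
Then change container volume by factor 1.5 (V_new/V_old).
Step 2:
                    L           M           G           A
  Initial       2.662      0.7381       1.144       5.926
  Change      -0.2097      0.4194      0.6291      0.4194
  Equil         2.452       1.158       1.773       6.345
  solve Keq expr → x = 0.2097; check Q = 122.7
Then add 0.8153 M of L.
Step 3:
                    L           M           G           A
  Initial       3.267       1.158       1.773       6.345
  Change     -0.03104     0.06208     0.09312     0.06208
  Equil         3.236        1.22       1.867       6.407
  solve Keq expr → x = 0.03104; check Q = 122.7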